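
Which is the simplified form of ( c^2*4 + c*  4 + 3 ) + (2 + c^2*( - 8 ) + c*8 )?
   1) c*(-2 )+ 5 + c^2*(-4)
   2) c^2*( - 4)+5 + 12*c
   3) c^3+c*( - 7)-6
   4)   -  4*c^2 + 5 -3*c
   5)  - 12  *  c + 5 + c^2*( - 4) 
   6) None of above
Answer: 2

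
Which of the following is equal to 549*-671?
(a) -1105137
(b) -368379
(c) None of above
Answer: b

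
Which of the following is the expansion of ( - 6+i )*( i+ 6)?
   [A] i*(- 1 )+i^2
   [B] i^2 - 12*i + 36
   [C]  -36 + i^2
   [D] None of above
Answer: C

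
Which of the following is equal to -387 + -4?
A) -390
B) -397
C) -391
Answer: C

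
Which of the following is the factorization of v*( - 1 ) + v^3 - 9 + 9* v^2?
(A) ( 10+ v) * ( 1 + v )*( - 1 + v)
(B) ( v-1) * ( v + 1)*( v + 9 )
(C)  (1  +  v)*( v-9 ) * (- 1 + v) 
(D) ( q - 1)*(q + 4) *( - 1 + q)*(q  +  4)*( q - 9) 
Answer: B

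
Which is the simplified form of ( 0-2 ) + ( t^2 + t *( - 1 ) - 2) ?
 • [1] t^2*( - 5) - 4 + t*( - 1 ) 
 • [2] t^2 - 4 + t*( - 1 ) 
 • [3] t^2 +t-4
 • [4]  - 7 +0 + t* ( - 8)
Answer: 2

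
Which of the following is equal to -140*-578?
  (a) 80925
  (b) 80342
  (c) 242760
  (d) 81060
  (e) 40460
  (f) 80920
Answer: f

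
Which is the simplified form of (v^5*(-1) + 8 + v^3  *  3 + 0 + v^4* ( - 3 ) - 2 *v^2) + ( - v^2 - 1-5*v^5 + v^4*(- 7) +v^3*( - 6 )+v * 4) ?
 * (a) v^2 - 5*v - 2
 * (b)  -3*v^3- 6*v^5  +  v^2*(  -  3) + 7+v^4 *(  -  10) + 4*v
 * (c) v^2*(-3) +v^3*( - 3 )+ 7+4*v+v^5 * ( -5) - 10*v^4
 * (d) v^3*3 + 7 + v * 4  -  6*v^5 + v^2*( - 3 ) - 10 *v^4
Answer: b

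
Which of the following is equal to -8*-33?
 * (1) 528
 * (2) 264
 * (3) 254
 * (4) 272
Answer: 2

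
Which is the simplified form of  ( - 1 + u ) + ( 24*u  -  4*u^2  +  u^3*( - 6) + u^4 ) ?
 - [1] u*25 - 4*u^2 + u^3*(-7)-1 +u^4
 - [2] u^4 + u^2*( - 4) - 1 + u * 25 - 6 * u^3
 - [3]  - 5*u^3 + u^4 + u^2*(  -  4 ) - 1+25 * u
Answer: 2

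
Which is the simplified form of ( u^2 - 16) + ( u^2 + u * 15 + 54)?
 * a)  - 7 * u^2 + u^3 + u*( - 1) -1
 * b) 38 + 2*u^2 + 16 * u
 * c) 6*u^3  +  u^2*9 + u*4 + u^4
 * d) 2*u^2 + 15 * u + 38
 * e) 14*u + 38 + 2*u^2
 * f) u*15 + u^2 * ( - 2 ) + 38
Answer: d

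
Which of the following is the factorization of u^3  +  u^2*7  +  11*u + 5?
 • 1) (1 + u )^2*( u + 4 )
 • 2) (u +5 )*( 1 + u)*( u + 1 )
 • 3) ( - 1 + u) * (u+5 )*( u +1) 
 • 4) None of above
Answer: 2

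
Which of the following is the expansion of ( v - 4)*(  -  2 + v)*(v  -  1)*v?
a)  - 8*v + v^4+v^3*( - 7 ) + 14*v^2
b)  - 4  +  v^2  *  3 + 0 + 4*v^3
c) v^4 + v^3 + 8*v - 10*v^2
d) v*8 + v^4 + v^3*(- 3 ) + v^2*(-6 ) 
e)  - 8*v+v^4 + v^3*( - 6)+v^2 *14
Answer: a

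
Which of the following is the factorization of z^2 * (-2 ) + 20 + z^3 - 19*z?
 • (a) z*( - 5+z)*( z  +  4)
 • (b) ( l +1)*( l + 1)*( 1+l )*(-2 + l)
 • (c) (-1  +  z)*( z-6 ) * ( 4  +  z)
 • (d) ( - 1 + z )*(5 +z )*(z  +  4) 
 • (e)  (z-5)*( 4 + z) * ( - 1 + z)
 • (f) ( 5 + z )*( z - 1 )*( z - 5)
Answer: e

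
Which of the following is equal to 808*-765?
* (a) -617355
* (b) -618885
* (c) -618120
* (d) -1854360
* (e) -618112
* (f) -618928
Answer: c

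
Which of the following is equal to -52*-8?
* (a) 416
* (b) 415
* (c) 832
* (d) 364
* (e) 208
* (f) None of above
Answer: a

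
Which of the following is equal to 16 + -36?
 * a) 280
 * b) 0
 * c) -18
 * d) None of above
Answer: d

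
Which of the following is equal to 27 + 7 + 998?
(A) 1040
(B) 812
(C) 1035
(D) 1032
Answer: D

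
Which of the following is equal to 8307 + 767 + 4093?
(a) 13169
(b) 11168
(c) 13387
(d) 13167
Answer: d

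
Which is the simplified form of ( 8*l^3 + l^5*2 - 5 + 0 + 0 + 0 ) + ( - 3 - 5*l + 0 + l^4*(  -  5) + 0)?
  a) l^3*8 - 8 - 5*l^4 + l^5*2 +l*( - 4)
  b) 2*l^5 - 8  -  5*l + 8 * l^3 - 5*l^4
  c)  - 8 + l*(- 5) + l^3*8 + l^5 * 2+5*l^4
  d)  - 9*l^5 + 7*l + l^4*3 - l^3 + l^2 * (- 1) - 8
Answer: b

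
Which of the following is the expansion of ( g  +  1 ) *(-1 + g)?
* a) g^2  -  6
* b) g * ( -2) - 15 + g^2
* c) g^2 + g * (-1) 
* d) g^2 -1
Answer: d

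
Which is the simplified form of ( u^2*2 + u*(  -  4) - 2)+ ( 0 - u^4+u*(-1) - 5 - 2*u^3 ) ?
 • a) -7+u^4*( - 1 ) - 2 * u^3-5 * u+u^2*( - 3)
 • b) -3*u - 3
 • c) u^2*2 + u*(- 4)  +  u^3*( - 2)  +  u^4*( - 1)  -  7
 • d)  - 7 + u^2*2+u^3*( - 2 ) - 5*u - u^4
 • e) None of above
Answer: d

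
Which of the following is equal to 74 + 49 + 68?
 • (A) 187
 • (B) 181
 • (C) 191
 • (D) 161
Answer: C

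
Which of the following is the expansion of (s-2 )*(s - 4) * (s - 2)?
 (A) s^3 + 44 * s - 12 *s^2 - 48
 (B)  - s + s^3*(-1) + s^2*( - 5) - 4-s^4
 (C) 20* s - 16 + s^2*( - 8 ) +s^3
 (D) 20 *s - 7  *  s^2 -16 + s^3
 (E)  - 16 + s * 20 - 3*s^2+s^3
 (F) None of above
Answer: C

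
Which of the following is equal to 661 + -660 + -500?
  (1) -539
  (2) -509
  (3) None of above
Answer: 3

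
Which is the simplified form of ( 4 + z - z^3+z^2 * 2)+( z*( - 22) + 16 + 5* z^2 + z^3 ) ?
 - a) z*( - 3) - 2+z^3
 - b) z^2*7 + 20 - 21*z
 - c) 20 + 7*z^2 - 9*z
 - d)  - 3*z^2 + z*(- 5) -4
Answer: b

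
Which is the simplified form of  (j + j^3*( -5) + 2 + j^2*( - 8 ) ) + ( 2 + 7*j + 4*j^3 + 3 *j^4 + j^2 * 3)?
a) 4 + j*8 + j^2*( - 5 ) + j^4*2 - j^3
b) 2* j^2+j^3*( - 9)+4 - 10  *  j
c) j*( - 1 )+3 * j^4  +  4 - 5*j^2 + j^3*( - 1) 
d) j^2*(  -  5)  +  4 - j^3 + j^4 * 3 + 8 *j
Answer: d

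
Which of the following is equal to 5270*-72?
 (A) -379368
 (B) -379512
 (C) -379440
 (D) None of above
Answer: C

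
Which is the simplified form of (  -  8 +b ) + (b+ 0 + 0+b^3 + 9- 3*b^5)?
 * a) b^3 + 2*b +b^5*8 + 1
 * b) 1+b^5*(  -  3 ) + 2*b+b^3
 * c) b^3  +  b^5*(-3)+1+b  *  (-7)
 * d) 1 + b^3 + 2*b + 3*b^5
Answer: b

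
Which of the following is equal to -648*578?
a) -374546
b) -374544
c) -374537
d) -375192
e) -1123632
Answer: b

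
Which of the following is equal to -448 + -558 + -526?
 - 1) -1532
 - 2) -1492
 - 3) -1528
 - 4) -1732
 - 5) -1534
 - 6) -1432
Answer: 1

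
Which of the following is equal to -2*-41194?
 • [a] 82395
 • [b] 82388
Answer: b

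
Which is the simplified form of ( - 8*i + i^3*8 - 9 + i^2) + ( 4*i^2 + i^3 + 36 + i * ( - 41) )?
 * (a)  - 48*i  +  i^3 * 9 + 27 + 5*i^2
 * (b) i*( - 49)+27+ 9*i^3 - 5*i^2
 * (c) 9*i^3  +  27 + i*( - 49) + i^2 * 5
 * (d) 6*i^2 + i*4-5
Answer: c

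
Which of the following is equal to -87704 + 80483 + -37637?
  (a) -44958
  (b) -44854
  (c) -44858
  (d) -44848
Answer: c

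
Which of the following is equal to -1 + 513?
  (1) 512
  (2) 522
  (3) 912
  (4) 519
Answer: 1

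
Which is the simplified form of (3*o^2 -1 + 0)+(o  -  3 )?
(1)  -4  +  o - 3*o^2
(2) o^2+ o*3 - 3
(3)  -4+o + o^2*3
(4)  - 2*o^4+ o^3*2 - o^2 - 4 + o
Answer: 3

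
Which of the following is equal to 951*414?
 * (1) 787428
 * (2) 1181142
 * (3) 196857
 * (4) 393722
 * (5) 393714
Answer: 5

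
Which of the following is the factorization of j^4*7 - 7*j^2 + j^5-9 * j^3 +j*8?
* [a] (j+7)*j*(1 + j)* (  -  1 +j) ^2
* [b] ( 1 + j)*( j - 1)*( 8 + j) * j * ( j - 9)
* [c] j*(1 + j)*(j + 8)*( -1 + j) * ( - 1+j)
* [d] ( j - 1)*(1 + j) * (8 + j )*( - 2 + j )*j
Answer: c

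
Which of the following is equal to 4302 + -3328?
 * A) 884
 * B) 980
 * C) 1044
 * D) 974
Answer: D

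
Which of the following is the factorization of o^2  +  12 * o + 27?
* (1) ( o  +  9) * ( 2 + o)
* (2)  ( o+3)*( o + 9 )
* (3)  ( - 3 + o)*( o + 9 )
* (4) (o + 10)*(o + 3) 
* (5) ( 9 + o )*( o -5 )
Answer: 2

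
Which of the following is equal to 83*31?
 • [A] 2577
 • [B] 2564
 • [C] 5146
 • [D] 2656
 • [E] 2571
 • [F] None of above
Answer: F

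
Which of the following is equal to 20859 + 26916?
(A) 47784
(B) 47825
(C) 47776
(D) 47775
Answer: D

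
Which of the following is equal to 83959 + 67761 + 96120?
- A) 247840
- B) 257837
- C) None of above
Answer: A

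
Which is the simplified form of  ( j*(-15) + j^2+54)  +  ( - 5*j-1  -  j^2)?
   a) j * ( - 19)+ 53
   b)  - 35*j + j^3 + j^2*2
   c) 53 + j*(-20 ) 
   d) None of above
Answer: c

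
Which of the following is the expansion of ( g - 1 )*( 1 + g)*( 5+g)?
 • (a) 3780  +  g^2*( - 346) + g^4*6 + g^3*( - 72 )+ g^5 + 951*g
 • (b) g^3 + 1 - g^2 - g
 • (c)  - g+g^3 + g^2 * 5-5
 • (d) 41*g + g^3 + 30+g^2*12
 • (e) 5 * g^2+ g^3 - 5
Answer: c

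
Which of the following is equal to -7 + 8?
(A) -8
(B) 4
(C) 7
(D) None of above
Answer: D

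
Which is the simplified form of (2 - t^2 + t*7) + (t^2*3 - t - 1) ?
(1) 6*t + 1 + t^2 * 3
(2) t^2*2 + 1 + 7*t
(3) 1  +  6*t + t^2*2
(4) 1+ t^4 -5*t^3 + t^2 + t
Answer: 3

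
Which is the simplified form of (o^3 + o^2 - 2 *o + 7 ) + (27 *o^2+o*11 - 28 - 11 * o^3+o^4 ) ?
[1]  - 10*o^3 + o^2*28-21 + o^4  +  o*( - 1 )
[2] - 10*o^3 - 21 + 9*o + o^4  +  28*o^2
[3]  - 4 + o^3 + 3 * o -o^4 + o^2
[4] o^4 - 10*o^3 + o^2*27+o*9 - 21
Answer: 2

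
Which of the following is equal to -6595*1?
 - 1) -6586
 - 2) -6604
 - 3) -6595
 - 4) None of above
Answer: 3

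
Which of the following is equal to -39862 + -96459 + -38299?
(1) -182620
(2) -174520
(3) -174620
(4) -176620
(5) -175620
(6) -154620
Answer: 3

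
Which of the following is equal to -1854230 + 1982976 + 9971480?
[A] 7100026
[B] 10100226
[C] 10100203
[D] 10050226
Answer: B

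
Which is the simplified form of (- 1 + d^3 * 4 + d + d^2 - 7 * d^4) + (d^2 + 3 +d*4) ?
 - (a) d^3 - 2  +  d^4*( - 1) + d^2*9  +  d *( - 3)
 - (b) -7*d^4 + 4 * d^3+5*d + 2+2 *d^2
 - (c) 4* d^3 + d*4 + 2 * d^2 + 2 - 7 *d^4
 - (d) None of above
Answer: b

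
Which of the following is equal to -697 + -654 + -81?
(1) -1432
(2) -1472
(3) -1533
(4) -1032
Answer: 1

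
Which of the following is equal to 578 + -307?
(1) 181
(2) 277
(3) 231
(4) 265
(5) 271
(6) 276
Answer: 5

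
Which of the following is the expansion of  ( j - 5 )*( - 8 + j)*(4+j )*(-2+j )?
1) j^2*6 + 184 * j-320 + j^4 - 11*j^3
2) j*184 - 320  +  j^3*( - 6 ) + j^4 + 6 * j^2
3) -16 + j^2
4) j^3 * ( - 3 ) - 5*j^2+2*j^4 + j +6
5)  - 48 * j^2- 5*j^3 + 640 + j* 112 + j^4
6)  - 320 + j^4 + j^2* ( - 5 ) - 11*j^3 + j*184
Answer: 1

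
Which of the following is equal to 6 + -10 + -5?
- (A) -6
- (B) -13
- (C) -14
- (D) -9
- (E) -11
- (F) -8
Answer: D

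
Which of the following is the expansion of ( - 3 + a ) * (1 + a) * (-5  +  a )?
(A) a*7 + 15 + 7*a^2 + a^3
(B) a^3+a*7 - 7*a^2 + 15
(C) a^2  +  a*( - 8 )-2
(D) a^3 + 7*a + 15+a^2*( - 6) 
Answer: B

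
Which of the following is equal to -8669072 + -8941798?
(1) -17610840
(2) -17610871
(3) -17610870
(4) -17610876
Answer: 3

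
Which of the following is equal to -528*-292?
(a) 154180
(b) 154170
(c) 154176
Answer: c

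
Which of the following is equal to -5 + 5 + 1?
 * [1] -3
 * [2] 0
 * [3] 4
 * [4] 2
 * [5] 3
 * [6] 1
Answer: 6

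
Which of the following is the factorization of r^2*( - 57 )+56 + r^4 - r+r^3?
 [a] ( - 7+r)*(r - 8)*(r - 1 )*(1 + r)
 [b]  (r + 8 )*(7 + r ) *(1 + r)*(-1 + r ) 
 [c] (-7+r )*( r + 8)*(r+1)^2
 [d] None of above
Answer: d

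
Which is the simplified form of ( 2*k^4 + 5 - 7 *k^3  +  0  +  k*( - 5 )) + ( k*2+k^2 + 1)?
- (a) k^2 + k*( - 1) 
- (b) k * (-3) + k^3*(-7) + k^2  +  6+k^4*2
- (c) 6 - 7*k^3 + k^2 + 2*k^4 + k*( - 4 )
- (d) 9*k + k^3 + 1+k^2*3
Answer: b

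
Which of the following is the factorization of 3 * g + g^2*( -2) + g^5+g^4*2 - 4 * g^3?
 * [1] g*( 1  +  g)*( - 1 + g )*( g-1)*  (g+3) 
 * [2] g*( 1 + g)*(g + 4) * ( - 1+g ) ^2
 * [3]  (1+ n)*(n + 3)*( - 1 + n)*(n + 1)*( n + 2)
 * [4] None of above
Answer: 1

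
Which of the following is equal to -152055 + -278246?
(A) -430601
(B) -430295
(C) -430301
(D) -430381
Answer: C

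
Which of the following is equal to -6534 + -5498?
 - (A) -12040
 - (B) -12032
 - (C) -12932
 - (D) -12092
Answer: B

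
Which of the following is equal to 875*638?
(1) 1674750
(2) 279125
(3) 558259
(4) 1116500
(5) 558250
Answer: 5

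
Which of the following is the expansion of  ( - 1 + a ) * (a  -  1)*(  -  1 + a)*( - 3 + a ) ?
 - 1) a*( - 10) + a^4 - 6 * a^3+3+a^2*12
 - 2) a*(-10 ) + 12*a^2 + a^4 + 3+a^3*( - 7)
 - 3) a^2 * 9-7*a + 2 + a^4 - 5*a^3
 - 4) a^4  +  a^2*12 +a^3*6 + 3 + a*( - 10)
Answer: 1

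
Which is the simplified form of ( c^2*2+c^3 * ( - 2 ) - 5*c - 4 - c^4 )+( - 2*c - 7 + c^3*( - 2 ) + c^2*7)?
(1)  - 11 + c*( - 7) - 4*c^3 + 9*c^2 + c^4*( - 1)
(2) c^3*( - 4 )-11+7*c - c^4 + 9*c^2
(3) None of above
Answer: 1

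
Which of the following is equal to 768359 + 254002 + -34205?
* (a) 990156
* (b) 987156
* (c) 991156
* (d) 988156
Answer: d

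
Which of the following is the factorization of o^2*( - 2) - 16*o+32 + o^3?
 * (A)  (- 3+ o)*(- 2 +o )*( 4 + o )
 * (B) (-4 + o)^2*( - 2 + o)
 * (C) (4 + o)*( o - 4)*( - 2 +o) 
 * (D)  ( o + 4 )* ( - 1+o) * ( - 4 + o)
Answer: C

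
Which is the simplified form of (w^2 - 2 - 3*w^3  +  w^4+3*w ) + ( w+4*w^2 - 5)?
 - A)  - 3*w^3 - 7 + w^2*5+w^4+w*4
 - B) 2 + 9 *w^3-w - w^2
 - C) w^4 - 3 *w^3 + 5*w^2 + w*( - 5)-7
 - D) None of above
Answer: A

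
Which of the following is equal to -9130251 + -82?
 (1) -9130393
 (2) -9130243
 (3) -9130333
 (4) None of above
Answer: 3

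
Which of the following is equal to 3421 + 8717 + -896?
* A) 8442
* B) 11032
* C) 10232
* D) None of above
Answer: D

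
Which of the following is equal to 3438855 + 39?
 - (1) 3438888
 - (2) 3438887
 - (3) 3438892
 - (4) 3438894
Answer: 4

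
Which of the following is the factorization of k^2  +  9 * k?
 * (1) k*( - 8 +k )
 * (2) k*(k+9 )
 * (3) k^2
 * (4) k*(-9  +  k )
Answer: 2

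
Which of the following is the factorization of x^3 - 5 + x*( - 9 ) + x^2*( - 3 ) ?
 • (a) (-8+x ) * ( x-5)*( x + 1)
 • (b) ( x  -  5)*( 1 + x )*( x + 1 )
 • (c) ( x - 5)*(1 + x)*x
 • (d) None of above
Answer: b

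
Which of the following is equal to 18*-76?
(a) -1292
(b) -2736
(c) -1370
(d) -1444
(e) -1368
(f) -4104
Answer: e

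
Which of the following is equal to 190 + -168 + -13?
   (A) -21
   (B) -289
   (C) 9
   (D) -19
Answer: C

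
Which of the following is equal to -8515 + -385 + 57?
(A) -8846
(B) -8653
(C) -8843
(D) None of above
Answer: C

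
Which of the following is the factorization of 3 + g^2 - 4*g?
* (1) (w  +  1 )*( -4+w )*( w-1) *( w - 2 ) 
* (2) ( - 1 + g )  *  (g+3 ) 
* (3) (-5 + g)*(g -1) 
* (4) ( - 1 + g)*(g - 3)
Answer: 4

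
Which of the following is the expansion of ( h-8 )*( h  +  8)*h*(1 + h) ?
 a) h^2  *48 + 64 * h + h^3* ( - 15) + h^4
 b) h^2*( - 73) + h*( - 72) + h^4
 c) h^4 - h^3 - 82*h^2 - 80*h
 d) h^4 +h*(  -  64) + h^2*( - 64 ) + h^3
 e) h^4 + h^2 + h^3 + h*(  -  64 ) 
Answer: d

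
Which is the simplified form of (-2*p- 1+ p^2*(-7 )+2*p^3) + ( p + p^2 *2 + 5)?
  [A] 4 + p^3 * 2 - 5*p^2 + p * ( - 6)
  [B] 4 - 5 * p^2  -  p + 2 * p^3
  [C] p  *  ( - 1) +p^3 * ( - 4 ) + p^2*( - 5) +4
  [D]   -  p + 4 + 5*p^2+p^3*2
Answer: B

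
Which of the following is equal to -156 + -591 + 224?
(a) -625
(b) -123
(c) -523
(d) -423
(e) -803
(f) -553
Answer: c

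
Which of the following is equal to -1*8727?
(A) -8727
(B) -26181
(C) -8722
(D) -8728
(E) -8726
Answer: A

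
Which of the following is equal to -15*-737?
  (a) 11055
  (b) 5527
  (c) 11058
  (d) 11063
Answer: a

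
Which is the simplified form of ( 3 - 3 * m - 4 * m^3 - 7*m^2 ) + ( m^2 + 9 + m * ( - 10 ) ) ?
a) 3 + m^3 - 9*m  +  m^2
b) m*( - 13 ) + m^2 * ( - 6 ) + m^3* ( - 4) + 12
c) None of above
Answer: b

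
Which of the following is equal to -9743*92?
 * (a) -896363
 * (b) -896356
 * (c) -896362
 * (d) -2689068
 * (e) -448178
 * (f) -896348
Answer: b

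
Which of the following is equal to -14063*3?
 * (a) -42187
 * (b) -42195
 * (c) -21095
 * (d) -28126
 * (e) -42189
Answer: e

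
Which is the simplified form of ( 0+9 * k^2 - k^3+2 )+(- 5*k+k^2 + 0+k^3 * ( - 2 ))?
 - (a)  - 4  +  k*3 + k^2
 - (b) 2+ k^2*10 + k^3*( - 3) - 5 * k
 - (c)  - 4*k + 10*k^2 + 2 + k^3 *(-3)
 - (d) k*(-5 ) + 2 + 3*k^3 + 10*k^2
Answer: b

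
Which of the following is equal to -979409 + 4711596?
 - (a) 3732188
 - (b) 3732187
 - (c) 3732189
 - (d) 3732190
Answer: b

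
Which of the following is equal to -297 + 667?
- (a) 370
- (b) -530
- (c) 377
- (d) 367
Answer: a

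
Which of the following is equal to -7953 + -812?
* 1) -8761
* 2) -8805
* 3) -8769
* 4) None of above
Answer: 4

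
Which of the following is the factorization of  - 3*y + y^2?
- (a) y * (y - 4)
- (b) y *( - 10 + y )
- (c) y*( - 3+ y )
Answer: c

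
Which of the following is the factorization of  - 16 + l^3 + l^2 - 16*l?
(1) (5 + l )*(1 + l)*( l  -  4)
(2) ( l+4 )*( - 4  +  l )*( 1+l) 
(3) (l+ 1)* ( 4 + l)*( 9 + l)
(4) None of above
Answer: 2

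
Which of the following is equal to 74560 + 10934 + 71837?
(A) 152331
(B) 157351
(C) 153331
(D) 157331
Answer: D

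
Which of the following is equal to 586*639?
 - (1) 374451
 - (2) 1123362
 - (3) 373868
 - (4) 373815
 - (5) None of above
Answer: 5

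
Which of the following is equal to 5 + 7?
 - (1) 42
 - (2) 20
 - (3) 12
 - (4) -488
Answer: 3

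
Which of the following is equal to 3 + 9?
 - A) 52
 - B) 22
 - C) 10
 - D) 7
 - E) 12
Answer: E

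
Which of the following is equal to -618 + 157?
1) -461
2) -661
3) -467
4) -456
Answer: 1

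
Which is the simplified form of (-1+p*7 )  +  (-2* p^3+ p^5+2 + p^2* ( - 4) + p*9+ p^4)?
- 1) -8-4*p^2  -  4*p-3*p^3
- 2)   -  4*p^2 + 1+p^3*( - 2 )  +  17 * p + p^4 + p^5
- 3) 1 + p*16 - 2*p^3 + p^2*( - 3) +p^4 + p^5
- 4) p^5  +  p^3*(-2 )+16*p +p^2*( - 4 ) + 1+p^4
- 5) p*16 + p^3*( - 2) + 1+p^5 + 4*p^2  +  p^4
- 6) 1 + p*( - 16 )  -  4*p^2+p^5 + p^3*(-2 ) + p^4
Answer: 4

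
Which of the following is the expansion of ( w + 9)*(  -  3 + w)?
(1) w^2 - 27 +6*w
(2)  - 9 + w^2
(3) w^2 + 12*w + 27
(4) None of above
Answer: 1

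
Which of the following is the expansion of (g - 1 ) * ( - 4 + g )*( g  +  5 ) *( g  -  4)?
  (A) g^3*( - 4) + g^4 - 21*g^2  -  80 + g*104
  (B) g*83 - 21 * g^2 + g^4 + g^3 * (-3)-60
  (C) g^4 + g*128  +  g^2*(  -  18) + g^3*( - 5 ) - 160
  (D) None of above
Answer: A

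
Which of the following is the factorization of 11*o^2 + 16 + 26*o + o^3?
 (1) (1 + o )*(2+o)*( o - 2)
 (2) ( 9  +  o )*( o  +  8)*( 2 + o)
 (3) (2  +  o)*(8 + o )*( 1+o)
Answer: 3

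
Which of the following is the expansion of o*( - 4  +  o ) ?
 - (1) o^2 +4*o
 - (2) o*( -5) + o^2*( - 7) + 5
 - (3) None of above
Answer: 3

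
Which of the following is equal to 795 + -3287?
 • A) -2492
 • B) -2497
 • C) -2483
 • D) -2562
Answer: A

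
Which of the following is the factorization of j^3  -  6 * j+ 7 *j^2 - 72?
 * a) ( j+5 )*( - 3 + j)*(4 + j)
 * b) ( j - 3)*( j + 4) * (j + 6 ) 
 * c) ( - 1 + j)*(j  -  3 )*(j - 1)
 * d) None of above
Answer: b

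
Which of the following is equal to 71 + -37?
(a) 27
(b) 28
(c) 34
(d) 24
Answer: c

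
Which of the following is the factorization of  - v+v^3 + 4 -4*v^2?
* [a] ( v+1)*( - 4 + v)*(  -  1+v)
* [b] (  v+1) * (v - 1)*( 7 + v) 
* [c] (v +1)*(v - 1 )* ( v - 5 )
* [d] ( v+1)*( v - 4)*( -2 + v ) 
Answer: a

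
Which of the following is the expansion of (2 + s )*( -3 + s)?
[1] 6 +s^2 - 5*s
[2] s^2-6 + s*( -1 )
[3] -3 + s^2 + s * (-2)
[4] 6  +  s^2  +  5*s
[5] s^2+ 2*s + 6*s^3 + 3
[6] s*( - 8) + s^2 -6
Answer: 2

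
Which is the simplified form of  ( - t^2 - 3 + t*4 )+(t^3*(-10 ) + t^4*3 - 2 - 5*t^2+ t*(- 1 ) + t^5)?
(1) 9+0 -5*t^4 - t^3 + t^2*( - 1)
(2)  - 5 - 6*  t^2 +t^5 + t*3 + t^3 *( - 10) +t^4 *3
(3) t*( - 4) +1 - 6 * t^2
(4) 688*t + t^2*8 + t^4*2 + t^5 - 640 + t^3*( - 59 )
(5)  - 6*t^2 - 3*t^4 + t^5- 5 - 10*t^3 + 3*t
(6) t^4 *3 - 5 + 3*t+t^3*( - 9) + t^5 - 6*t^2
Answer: 2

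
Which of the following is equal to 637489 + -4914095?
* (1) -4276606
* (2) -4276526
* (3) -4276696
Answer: 1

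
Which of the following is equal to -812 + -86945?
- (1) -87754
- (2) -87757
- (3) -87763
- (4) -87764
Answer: 2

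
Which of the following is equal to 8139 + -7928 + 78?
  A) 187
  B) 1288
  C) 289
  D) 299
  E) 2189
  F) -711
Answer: C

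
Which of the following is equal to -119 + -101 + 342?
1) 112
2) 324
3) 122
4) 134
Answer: 3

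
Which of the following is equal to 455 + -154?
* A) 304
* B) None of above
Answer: B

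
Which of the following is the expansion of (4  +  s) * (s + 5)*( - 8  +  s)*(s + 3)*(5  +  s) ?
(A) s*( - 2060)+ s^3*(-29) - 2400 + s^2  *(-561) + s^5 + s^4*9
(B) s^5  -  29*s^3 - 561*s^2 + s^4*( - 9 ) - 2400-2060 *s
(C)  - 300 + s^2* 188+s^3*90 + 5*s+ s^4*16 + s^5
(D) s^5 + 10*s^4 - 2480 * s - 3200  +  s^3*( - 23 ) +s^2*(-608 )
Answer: A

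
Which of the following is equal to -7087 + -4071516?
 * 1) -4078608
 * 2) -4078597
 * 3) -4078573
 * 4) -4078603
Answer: 4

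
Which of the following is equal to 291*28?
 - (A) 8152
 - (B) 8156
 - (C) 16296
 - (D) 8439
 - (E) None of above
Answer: E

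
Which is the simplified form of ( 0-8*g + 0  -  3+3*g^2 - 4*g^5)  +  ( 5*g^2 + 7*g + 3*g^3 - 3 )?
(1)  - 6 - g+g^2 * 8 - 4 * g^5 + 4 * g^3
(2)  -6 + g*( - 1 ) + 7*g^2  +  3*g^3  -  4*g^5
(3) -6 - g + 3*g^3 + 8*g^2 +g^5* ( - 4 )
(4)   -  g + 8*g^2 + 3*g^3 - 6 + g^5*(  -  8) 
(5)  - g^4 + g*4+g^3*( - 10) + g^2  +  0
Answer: 3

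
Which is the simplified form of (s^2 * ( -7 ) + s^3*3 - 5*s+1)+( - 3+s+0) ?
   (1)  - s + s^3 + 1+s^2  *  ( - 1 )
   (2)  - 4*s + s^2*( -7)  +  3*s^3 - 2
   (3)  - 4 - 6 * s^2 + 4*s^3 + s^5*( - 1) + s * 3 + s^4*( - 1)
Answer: 2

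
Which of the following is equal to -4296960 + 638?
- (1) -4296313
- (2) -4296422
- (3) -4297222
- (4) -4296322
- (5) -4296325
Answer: 4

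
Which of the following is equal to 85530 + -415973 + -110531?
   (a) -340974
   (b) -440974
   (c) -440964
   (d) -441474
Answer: b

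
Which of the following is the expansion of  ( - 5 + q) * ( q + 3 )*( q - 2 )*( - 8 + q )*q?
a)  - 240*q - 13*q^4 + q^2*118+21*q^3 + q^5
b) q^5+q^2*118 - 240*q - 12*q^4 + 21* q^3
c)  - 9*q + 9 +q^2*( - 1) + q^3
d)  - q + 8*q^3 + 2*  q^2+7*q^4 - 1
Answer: b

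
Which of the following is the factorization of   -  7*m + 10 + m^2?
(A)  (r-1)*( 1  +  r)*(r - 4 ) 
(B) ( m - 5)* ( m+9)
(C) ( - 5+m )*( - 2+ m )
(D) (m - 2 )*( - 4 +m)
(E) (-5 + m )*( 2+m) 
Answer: C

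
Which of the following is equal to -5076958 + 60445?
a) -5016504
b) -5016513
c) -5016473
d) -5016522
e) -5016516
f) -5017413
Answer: b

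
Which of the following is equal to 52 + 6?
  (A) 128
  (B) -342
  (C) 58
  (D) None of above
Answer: C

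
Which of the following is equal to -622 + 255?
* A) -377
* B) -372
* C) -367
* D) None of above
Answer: C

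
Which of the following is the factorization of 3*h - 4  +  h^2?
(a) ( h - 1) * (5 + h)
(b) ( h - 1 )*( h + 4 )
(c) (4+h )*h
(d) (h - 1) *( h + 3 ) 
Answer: b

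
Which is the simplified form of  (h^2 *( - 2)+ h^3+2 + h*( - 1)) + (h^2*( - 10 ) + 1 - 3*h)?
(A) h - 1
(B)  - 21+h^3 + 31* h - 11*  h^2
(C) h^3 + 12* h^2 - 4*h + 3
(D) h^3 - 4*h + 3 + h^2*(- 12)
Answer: D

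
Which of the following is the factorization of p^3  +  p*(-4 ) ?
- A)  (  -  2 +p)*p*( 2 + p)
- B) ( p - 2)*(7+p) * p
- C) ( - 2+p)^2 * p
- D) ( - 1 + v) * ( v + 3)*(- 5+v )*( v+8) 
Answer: A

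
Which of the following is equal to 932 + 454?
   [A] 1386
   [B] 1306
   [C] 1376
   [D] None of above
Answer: A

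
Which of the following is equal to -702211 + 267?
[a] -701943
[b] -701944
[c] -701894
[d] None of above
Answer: b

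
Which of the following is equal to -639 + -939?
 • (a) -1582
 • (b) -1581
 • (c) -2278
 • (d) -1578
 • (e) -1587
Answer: d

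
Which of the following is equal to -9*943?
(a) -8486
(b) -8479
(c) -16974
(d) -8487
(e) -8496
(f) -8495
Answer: d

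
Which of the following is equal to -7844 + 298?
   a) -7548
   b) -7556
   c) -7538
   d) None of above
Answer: d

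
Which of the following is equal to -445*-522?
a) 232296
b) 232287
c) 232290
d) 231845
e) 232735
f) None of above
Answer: c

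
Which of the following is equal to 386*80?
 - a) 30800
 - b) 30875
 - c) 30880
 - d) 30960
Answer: c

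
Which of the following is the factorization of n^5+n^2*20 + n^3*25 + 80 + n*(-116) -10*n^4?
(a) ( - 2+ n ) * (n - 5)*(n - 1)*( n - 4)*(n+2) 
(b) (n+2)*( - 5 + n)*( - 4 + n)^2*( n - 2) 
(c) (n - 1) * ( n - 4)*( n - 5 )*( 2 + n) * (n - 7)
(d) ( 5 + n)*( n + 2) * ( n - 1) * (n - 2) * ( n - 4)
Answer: a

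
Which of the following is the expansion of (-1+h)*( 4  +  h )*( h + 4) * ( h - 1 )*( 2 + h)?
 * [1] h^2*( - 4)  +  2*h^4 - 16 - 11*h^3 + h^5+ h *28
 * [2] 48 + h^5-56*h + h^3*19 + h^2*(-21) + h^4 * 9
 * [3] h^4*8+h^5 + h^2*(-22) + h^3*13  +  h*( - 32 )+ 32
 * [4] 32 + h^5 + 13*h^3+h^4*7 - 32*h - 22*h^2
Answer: 3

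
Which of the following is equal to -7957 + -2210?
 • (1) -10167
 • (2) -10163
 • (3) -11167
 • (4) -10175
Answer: 1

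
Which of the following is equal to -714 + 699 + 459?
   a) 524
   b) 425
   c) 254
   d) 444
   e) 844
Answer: d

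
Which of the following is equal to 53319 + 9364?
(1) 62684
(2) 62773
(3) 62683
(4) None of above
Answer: 3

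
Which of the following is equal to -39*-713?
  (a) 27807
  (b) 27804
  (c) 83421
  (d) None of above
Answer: a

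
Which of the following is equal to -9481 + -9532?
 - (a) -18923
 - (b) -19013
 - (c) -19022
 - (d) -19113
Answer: b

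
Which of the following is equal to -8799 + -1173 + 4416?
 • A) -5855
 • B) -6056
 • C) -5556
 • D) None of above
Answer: C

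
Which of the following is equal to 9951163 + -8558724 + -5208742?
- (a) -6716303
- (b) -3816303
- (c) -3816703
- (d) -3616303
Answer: b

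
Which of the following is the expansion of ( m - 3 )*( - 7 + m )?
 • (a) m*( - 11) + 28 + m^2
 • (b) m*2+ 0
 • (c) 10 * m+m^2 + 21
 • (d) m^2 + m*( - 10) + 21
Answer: d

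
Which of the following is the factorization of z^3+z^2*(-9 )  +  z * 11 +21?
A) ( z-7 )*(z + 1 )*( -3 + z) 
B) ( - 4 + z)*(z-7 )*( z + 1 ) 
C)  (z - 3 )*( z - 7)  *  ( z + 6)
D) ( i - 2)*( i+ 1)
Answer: A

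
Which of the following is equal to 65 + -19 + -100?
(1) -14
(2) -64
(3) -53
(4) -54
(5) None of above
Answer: 4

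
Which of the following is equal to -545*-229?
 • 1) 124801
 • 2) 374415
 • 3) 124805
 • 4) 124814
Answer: 3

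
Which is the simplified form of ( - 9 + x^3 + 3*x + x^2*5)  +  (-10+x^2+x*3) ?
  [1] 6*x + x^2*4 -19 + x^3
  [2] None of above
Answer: 2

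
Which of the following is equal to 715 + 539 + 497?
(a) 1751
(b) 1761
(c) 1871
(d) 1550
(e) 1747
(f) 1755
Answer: a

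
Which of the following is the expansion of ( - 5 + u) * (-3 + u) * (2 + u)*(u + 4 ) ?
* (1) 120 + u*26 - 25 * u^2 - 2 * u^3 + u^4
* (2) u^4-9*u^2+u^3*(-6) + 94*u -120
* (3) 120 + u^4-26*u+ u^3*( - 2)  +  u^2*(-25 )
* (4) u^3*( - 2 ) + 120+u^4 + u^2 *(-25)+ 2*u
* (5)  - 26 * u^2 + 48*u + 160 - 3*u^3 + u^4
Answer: 1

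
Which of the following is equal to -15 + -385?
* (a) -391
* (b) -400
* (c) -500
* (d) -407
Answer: b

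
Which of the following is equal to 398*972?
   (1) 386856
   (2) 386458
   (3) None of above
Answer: 1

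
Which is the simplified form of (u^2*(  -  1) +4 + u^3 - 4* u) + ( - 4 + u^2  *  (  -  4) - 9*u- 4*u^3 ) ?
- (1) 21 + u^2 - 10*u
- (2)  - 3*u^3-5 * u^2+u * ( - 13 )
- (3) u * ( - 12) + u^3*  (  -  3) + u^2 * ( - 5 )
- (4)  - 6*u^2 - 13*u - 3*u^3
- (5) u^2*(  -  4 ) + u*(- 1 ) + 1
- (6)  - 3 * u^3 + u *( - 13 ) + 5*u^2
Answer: 2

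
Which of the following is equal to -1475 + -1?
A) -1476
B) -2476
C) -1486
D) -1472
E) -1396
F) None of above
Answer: A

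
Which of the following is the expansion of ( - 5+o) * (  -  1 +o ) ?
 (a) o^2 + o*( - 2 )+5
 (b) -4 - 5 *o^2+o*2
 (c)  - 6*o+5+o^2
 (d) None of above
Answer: c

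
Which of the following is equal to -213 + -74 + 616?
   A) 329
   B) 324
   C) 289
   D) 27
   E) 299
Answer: A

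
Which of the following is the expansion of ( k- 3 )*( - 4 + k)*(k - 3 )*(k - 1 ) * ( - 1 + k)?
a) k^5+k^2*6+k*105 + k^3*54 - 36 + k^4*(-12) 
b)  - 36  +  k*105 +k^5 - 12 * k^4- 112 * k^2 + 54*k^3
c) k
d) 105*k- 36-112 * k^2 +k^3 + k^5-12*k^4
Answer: b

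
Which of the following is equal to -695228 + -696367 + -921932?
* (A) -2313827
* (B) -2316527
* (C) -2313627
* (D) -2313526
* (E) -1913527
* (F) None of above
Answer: F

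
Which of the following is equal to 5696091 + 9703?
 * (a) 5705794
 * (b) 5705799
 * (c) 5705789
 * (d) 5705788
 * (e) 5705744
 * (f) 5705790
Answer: a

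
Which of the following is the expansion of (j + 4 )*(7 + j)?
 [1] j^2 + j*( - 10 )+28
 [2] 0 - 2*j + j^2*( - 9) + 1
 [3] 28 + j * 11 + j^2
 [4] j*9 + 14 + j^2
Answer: 3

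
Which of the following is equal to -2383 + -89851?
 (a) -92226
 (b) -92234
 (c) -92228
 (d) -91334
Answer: b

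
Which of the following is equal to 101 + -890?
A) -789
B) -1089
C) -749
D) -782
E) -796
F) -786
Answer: A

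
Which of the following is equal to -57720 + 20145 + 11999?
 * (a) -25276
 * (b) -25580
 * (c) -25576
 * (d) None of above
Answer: c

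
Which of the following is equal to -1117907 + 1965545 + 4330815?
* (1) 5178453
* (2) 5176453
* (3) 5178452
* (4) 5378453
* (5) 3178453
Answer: 1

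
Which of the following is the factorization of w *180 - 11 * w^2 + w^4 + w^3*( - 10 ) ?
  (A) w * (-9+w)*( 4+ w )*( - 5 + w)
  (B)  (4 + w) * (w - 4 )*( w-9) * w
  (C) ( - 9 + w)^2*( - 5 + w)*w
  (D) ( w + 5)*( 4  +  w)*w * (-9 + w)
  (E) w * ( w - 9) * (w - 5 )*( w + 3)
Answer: A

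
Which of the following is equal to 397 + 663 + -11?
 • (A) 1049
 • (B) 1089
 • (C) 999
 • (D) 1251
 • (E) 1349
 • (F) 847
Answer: A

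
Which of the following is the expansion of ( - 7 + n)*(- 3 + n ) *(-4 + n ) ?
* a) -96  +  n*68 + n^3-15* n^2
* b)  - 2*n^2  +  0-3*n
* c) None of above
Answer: c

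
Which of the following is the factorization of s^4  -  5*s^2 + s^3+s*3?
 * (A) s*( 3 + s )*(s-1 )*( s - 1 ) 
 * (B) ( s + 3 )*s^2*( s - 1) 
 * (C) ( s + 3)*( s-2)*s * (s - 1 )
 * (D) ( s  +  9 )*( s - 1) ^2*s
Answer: A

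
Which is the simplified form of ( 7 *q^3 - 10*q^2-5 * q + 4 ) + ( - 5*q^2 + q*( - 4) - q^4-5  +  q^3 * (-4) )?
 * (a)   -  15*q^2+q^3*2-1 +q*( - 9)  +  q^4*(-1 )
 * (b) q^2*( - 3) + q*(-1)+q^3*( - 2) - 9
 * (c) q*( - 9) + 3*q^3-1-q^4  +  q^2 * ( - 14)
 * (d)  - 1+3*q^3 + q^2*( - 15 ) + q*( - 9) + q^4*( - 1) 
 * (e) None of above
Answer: d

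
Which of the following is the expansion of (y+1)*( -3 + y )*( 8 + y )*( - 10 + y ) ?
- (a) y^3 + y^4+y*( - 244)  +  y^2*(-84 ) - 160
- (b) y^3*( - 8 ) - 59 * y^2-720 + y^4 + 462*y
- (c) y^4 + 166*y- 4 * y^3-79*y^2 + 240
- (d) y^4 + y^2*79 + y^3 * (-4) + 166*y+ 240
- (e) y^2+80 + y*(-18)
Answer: c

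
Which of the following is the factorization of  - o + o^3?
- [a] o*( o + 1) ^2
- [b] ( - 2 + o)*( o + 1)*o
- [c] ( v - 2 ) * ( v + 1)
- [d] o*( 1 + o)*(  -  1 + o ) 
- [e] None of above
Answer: d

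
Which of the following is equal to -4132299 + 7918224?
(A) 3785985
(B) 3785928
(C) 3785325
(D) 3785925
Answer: D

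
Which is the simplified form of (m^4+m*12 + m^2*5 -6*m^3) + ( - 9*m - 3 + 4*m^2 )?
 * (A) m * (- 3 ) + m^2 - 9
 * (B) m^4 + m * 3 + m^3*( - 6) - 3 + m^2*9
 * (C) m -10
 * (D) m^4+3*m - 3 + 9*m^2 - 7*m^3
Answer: B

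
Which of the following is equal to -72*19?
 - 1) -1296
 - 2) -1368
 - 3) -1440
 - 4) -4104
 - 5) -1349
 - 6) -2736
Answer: 2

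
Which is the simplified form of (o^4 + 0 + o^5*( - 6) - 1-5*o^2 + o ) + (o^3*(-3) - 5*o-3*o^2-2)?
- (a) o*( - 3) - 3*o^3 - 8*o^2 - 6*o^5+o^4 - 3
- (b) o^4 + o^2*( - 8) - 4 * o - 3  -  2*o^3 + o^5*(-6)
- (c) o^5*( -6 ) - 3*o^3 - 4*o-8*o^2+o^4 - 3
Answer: c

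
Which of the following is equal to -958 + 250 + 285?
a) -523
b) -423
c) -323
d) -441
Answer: b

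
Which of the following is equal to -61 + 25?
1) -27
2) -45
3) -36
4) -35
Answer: 3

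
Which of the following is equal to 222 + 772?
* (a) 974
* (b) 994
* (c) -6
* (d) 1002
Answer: b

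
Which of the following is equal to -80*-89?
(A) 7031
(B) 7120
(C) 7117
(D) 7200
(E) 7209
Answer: B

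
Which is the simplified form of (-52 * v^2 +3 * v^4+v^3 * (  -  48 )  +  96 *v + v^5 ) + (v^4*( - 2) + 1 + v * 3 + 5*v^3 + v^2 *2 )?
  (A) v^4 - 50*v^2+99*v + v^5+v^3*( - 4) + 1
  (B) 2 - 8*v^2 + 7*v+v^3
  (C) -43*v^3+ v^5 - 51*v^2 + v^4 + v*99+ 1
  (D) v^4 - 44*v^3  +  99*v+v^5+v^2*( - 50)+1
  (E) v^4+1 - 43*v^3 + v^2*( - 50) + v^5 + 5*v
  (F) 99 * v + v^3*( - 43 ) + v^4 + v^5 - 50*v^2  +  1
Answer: F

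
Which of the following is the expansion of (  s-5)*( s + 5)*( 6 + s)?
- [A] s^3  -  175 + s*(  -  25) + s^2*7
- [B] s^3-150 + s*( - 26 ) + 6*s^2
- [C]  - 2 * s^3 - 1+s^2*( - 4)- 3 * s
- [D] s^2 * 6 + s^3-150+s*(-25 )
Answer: D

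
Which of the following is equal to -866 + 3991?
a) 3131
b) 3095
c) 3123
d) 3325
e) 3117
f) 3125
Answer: f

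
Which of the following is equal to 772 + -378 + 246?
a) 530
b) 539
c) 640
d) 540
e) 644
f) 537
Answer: c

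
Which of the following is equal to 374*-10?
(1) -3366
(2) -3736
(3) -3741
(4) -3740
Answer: 4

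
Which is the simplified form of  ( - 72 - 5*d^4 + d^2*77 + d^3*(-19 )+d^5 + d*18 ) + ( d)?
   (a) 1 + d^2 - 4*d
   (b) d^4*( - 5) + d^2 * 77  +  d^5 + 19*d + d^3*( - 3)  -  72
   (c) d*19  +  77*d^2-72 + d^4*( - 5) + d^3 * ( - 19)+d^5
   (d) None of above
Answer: c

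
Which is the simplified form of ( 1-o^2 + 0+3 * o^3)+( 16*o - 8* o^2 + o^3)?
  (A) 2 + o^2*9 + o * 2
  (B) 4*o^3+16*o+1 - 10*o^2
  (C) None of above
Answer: C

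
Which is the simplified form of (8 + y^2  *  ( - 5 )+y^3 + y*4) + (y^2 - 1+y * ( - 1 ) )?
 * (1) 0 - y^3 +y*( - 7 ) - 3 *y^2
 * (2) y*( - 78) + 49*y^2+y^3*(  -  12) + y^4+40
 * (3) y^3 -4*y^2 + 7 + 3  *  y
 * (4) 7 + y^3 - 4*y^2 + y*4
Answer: 3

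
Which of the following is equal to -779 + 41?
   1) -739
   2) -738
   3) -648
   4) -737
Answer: 2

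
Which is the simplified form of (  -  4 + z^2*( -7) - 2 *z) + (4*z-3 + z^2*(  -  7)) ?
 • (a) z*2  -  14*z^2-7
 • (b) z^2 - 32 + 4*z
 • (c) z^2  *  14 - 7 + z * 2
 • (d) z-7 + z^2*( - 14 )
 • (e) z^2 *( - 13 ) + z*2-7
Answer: a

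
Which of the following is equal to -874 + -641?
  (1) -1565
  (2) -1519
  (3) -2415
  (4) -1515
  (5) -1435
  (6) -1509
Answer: 4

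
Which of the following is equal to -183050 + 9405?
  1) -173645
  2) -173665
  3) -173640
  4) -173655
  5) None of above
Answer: 1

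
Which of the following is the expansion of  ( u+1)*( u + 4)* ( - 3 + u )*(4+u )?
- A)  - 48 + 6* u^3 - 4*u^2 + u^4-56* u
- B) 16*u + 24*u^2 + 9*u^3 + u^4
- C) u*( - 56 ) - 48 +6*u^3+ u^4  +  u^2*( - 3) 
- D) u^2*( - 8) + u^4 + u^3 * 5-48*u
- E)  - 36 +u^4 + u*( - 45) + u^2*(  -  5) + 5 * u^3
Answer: C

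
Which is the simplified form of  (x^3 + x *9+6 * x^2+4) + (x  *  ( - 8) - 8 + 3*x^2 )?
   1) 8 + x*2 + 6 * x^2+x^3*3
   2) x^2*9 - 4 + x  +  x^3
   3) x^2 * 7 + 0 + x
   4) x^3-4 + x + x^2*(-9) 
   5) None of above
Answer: 2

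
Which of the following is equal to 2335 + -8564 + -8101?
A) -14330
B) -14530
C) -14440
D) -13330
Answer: A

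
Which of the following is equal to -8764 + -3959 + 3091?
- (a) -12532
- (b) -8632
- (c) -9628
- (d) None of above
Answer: d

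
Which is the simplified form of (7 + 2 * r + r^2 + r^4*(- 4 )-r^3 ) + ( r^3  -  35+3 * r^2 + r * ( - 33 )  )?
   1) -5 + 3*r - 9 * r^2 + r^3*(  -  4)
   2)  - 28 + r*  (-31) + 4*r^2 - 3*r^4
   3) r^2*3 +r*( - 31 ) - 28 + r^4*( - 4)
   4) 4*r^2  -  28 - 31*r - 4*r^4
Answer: 4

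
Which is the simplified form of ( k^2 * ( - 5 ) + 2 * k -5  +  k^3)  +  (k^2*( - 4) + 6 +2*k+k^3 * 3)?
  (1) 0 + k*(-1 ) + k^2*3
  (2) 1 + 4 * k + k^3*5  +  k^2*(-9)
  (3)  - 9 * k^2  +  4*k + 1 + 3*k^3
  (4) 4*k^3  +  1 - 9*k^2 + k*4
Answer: 4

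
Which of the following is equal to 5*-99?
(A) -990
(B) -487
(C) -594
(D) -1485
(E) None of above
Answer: E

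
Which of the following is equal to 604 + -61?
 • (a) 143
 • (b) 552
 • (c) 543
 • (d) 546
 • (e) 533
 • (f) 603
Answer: c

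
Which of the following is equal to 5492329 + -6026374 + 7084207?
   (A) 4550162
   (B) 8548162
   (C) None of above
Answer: C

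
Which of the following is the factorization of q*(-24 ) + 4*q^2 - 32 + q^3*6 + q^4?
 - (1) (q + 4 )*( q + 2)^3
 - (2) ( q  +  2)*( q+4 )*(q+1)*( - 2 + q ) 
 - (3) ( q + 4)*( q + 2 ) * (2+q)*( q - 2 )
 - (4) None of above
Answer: 3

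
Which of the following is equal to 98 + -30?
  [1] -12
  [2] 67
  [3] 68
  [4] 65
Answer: 3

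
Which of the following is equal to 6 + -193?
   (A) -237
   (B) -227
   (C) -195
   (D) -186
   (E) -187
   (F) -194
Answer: E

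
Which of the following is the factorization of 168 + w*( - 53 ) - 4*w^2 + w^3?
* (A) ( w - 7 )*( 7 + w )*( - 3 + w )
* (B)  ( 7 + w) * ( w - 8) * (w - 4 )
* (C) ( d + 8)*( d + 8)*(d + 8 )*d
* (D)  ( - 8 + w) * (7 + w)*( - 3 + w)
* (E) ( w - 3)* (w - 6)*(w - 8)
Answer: D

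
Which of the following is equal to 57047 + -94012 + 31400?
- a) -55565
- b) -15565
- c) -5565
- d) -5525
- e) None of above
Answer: c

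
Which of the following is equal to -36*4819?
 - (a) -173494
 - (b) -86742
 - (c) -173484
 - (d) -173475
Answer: c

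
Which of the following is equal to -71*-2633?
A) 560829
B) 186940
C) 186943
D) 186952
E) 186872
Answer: C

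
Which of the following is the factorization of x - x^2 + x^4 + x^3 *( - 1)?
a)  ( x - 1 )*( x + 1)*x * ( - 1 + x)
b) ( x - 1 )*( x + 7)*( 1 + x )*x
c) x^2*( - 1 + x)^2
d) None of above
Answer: a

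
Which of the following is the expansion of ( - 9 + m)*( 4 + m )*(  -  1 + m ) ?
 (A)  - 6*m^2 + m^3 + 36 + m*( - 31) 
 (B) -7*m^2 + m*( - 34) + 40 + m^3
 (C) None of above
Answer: A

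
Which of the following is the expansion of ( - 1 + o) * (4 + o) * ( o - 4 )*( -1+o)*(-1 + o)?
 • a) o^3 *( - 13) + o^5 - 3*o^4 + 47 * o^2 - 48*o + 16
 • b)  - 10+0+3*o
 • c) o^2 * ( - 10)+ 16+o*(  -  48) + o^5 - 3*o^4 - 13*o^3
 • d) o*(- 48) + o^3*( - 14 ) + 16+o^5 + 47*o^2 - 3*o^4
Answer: a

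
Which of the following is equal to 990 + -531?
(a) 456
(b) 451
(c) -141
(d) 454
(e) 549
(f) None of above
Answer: f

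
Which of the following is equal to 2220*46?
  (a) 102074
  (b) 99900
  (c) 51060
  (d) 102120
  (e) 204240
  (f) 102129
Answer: d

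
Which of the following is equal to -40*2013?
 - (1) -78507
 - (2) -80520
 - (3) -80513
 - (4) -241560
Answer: 2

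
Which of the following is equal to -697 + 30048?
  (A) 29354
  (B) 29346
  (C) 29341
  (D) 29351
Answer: D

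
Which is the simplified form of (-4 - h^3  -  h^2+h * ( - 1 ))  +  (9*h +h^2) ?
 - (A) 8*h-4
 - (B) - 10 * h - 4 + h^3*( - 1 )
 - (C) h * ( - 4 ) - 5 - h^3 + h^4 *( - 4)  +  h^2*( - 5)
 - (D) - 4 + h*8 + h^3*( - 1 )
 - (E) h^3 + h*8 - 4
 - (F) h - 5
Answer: D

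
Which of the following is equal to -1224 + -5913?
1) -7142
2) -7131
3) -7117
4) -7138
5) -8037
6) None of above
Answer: 6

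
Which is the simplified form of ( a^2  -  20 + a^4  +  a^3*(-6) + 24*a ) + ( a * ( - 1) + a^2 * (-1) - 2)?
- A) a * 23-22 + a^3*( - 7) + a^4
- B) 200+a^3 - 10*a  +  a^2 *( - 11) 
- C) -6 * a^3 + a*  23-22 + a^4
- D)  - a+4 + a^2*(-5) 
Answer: C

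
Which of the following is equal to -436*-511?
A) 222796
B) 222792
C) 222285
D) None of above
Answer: A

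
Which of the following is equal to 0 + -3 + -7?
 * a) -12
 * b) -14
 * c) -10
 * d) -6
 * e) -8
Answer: c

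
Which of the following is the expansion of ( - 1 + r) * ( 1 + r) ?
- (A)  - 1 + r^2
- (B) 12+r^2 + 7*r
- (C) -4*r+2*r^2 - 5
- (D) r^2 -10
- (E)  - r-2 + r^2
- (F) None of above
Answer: A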